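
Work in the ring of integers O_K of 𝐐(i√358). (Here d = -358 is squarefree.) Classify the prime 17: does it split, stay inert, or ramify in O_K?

-358 mod 4 = 2, hence disc K = 4·(-358) = -1432 and O_K = ℤ[√-358].
Since gcd(17, -1432) = 1 the prime 17 does not ramify.
Euler's criterion: (-358)^8 mod 17 = 1. Thus (-358|17) = 1.
(-358/17) = 1, so 17 splits.

p splits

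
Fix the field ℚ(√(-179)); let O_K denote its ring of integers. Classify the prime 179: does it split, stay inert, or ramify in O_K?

Since -179 ≡ 1 mod 4, the ring of integers is ℤ[(1+√-179)/2] with discriminant -179.
disc(K) = -179 = 179·(-1), so p = 179 is ramified.

ramified — (179) = 𝔭²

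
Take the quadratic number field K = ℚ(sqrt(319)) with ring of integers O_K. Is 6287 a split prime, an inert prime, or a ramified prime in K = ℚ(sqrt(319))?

splits completely

319 mod 4 = 3, hence disc K = 4·319 = 1276 and O_K = ℤ[√319].
Since gcd(6287, 1276) = 1 the prime 6287 does not ramify.
(319/6287) = 319^3143 mod 6287 = 1, giving Legendre symbol 1.
d is a quadratic residue mod p, hence 6287 splits in O_K.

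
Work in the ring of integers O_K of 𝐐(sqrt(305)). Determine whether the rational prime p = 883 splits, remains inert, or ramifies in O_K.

d = 305 ≡ 1 (mod 4), so O_K = ℤ[(1+√305)/2] and disc(K) = d = 305.
disc(K) = 305 is not divisible by 883; 883 is unramified.
Compute (305/883) via Euler: 305^((883-1)/2) mod 883 = 1, so (305/883) = 1.
d is a quadratic residue mod p, hence 883 splits in O_K.

883 splits in O_K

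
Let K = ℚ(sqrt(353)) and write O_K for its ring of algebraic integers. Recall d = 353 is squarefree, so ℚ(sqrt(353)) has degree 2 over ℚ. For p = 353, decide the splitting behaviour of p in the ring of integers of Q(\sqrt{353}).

Since 353 ≡ 1 mod 4, the ring of integers is ℤ[(1+√353)/2] with discriminant 353.
Ramification test: 353 | 353. The prime 353 ramifies in K.

ramified — (353) = 𝔭²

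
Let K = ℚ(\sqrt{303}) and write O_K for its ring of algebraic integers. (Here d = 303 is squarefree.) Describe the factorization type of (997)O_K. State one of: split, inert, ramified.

303 mod 4 = 3, hence disc K = 4·303 = 1212 and O_K = ℤ[√303].
disc(K) = 1212 is not divisible by 997; 997 is unramified.
Euler's criterion: 303^498 mod 997 = 1. Thus (303|997) = 1.
Legendre symbol 1 ⇒ 997 is split.

split — (997) = 𝔭₁𝔭₂ with 𝔭₁ ≠ 𝔭₂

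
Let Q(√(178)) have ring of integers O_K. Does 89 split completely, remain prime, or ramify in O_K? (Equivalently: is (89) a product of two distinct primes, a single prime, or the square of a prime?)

178 mod 4 = 2, hence disc K = 4·178 = 712 and O_K = ℤ[√178].
89 divides disc(K) = 712, so 89 ramifies.

ramified — (89) = 𝔭²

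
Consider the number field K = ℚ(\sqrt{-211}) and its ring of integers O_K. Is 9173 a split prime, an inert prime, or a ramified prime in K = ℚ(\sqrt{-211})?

-211 mod 4 = 1, hence disc K = -211 and O_K = ℤ[(1+√-211)/2].
9173 ∤ -211, so 9173 is unramified.
Compute (-211/9173) via Euler: 8962^((9173-1)/2) mod 9173 = 1, so (-211/9173) = 1.
(-211/9173) = 1, so 9173 splits.

splits completely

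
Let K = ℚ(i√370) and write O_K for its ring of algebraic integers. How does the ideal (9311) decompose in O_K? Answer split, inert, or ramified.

-370 mod 4 = 2, hence disc K = 4·(-370) = -1480 and O_K = ℤ[√-370].
disc(K) = -1480 is not divisible by 9311; 9311 is unramified.
Euler's criterion: (-370)^4655 mod 9311 = 1. Thus (-370|9311) = 1.
Legendre symbol 1 ⇒ 9311 is split.

split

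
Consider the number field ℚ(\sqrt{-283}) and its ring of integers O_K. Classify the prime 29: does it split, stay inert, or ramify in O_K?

split — (29) = 𝔭₁𝔭₂ with 𝔭₁ ≠ 𝔭₂

Since -283 ≡ 1 mod 4, the ring of integers is ℤ[(1+√-283)/2] with discriminant -283.
disc(K) = -283 is not divisible by 29; 29 is unramified.
Legendre symbol by Euler's criterion: (-283/29) ≡ (-283)^14 ≡ 1 (mod 29), i.e. (-283/29) = 1.
(-283/29) = 1, so 29 splits.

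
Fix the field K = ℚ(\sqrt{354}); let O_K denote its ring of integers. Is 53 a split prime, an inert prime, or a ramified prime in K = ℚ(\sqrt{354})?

p splits

354 mod 4 = 2, hence disc K = 4·354 = 1416 and O_K = ℤ[√354].
Since gcd(53, 1416) = 1 the prime 53 does not ramify.
Compute (354/53) via Euler: 36^((53-1)/2) mod 53 = 1, so (354/53) = 1.
(354/53) = 1, so 53 splits.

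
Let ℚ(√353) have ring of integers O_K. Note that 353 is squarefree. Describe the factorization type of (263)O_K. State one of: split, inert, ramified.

d = 353 ≡ 1 (mod 4), so O_K = ℤ[(1+√353)/2] and disc(K) = d = 353.
Since gcd(263, 353) = 1 the prime 263 does not ramify.
Compute (353/263) via Euler: 90^((263-1)/2) mod 263 = 262, so (353/263) = -1.
(353/263) = -1, so 263 is inert.

263 remains inert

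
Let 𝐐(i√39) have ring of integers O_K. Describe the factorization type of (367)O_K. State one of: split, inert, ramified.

splits completely

-39 mod 4 = 1, hence disc K = -39 and O_K = ℤ[(1+√-39)/2].
367 ∤ -39, so 367 is unramified.
Compute (-39/367) via Euler: 328^((367-1)/2) mod 367 = 1, so (-39/367) = 1.
Legendre symbol 1 ⇒ 367 is split.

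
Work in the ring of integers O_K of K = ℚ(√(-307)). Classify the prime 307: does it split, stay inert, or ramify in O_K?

-307 mod 4 = 1, hence disc K = -307 and O_K = ℤ[(1+√-307)/2].
307 divides disc(K) = -307, so 307 ramifies.

p ramifies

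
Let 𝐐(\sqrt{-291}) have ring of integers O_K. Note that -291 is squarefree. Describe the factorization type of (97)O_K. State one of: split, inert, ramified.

ramified

-291 mod 4 = 1, hence disc K = -291 and O_K = ℤ[(1+√-291)/2].
Ramification test: 97 | -291. The prime 97 ramifies in K.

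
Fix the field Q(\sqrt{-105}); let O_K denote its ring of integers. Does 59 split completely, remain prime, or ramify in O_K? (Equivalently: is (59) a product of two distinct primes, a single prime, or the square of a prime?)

-105 mod 4 = 3, hence disc K = 4·(-105) = -420 and O_K = ℤ[√-105].
59 ∤ -420, so 59 is unramified.
Compute (-105/59) via Euler: 13^((59-1)/2) mod 59 = 58, so (-105/59) = -1.
Legendre symbol -1 ⇒ 59 is inert.

inert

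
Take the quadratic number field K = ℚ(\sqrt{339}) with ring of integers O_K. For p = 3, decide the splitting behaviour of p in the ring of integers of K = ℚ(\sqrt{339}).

d = 339 ≡ 3 (mod 4), so O_K = ℤ[√339] and disc(K) = 4d = 1356.
Ramification test: 3 | 1356. The prime 3 ramifies in K.

p ramifies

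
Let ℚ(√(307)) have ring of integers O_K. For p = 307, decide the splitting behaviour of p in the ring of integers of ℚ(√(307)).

d = 307 ≡ 3 (mod 4), so O_K = ℤ[√307] and disc(K) = 4d = 1228.
disc(K) = 1228 = 307·4, so p = 307 is ramified.

ramifies in O_K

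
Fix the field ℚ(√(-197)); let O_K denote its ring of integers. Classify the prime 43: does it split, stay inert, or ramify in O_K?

d = -197 ≡ 3 (mod 4), so O_K = ℤ[√-197] and disc(K) = 4d = -788.
Since gcd(43, -788) = 1 the prime 43 does not ramify.
Legendre symbol by Euler's criterion: (-197/43) ≡ (-197)^21 ≡ 42 (mod 43), i.e. (-197/43) = -1.
Legendre symbol -1 ⇒ 43 is inert.

remains prime (inert)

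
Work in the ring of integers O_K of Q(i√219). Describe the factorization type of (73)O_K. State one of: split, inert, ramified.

d = -219 ≡ 1 (mod 4), so O_K = ℤ[(1+√-219)/2] and disc(K) = d = -219.
73 divides disc(K) = -219, so 73 ramifies.

73 is ramified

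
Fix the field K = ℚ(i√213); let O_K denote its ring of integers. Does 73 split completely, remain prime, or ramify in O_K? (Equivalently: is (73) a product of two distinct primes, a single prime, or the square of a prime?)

splits completely

d = -213 ≡ 3 (mod 4), so O_K = ℤ[√-213] and disc(K) = 4d = -852.
disc(K) = -852 is not divisible by 73; 73 is unramified.
Compute (-213/73) via Euler: 6^((73-1)/2) mod 73 = 1, so (-213/73) = 1.
Legendre symbol 1 ⇒ 73 is split.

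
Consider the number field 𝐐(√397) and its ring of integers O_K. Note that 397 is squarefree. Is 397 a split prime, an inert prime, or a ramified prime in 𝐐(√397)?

d = 397 ≡ 1 (mod 4), so O_K = ℤ[(1+√397)/2] and disc(K) = d = 397.
397 divides disc(K) = 397, so 397 ramifies.

ramified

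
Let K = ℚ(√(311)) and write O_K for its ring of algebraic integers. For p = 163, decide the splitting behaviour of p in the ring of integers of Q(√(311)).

d = 311 ≡ 3 (mod 4), so O_K = ℤ[√311] and disc(K) = 4d = 1244.
163 ∤ 1244, so 163 is unramified.
(311/163) = 148^81 mod 163 = 162, giving Legendre symbol -1.
Legendre symbol -1 ⇒ 163 is inert.

inert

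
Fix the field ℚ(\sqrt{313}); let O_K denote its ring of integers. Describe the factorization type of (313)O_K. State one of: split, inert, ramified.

ramified — (313) = 𝔭²

313 mod 4 = 1, hence disc K = 313 and O_K = ℤ[(1+√313)/2].
disc(K) = 313 = 313·1, so p = 313 is ramified.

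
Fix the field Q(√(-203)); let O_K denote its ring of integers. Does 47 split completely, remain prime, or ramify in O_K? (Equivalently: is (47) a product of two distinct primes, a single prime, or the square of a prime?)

Since -203 ≡ 1 mod 4, the ring of integers is ℤ[(1+√-203)/2] with discriminant -203.
disc(K) = -203 is not divisible by 47; 47 is unramified.
Euler's criterion: (-203)^23 mod 47 = 1. Thus (-203|47) = 1.
Legendre symbol 1 ⇒ 47 is split.

splits completely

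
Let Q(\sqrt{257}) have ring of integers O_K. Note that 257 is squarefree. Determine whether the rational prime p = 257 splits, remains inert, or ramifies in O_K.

ramified — (257) = 𝔭²

257 mod 4 = 1, hence disc K = 257 and O_K = ℤ[(1+√257)/2].
257 divides disc(K) = 257, so 257 ramifies.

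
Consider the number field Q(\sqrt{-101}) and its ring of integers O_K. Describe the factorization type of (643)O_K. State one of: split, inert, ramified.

d = -101 ≡ 3 (mod 4), so O_K = ℤ[√-101] and disc(K) = 4d = -404.
disc(K) = -404 is not divisible by 643; 643 is unramified.
(-101/643) = 542^321 mod 643 = 642, giving Legendre symbol -1.
d is a non-residue mod p, hence 643 remains inert in O_K.

inert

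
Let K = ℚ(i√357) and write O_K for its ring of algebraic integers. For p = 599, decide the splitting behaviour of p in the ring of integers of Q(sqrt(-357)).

599 splits in O_K

Since -357 ≢ 1 mod 4, the ring of integers is ℤ[√-357] with discriminant 4·(-357) = -1428.
disc(K) = -1428 is not divisible by 599; 599 is unramified.
(-357/599) = 242^299 mod 599 = 1, giving Legendre symbol 1.
Legendre symbol 1 ⇒ 599 is split.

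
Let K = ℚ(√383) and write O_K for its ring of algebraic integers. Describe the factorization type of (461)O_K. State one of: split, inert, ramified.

461 remains inert

383 mod 4 = 3, hence disc K = 4·383 = 1532 and O_K = ℤ[√383].
461 ∤ 1532, so 461 is unramified.
Compute (383/461) via Euler: 383^((461-1)/2) mod 461 = 460, so (383/461) = -1.
(383/461) = -1, so 461 is inert.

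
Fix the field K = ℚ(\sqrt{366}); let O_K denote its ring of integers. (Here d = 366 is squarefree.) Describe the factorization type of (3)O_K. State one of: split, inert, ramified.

d = 366 ≡ 2 (mod 4), so O_K = ℤ[√366] and disc(K) = 4d = 1464.
disc(K) = 1464 = 3·488, so p = 3 is ramified.

ramifies in O_K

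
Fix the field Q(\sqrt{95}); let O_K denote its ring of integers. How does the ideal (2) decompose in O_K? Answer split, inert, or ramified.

ramified — (2) = 𝔭²

95 mod 4 = 3, hence disc K = 4·95 = 380 and O_K = ℤ[√95].
2 divides disc(K) = 380, so 2 ramifies.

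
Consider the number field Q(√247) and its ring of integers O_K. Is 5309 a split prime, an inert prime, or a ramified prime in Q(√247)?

split — (5309) = 𝔭₁𝔭₂ with 𝔭₁ ≠ 𝔭₂

d = 247 ≡ 3 (mod 4), so O_K = ℤ[√247] and disc(K) = 4d = 988.
5309 ∤ 988, so 5309 is unramified.
(247/5309) = 247^2654 mod 5309 = 1, giving Legendre symbol 1.
Legendre symbol 1 ⇒ 5309 is split.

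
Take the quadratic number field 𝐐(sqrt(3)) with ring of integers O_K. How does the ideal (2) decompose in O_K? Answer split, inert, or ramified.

ramified

Since 3 ≢ 1 mod 4, the ring of integers is ℤ[√3] with discriminant 4·3 = 12.
2 divides disc(K) = 12, so 2 ramifies.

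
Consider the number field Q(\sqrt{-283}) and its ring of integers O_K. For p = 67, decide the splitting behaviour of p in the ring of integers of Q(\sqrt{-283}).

d = -283 ≡ 1 (mod 4), so O_K = ℤ[(1+√-283)/2] and disc(K) = d = -283.
67 ∤ -283, so 67 is unramified.
Compute (-283/67) via Euler: 52^((67-1)/2) mod 67 = 66, so (-283/67) = -1.
(-283/67) = -1, so 67 is inert.

remains prime (inert)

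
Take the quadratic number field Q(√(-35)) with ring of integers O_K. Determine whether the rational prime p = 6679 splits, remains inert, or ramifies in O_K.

Since -35 ≡ 1 mod 4, the ring of integers is ℤ[(1+√-35)/2] with discriminant -35.
disc(K) = -35 is not divisible by 6679; 6679 is unramified.
Euler's criterion: (-35)^3339 mod 6679 = 1. Thus (-35|6679) = 1.
Legendre symbol 1 ⇒ 6679 is split.

splits completely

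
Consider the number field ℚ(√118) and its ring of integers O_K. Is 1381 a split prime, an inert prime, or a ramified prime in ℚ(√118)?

1381 splits in O_K

d = 118 ≡ 2 (mod 4), so O_K = ℤ[√118] and disc(K) = 4d = 472.
disc(K) = 472 is not divisible by 1381; 1381 is unramified.
Compute (118/1381) via Euler: 118^((1381-1)/2) mod 1381 = 1, so (118/1381) = 1.
Legendre symbol 1 ⇒ 1381 is split.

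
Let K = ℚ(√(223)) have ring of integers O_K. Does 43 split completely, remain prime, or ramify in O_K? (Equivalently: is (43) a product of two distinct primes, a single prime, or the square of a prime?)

43 remains inert

Since 223 ≢ 1 mod 4, the ring of integers is ℤ[√223] with discriminant 4·223 = 892.
43 ∤ 892, so 43 is unramified.
Compute (223/43) via Euler: 8^((43-1)/2) mod 43 = 42, so (223/43) = -1.
Legendre symbol -1 ⇒ 43 is inert.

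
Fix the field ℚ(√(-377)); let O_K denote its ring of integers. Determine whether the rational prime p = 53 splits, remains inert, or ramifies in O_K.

d = -377 ≡ 3 (mod 4), so O_K = ℤ[√-377] and disc(K) = 4d = -1508.
Since gcd(53, -1508) = 1 the prime 53 does not ramify.
Legendre symbol by Euler's criterion: (-377/53) ≡ (-377)^26 ≡ 1 (mod 53), i.e. (-377/53) = 1.
(-377/53) = 1, so 53 splits.

split — (53) = 𝔭₁𝔭₂ with 𝔭₁ ≠ 𝔭₂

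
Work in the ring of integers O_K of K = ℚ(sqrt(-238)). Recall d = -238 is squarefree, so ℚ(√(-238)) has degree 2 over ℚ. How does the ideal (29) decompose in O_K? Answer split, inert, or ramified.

split — (29) = 𝔭₁𝔭₂ with 𝔭₁ ≠ 𝔭₂

d = -238 ≡ 2 (mod 4), so O_K = ℤ[√-238] and disc(K) = 4d = -952.
Since gcd(29, -952) = 1 the prime 29 does not ramify.
(-238/29) = 23^14 mod 29 = 1, giving Legendre symbol 1.
(-238/29) = 1, so 29 splits.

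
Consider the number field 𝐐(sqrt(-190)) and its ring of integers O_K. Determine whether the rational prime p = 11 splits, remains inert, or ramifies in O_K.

remains prime (inert)

-190 mod 4 = 2, hence disc K = 4·(-190) = -760 and O_K = ℤ[√-190].
Since gcd(11, -760) = 1 the prime 11 does not ramify.
Legendre symbol by Euler's criterion: (-190/11) ≡ (-190)^5 ≡ 10 (mod 11), i.e. (-190/11) = -1.
d is a non-residue mod p, hence 11 remains inert in O_K.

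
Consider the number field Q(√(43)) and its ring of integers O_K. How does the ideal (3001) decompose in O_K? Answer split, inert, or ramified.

Since 43 ≢ 1 mod 4, the ring of integers is ℤ[√43] with discriminant 4·43 = 172.
disc(K) = 172 is not divisible by 3001; 3001 is unramified.
Legendre symbol by Euler's criterion: (43/3001) ≡ 43^1500 ≡ 3000 (mod 3001), i.e. (43/3001) = -1.
(43/3001) = -1, so 3001 is inert.

p is inert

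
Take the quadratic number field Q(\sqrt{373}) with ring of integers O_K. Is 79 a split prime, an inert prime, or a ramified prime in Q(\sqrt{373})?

remains prime (inert)

d = 373 ≡ 1 (mod 4), so O_K = ℤ[(1+√373)/2] and disc(K) = d = 373.
Since gcd(79, 373) = 1 the prime 79 does not ramify.
Compute (373/79) via Euler: 57^((79-1)/2) mod 79 = 78, so (373/79) = -1.
(373/79) = -1, so 79 is inert.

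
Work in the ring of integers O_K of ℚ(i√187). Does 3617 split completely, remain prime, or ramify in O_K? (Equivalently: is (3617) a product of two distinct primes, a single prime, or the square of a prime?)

split — (3617) = 𝔭₁𝔭₂ with 𝔭₁ ≠ 𝔭₂

-187 mod 4 = 1, hence disc K = -187 and O_K = ℤ[(1+√-187)/2].
Since gcd(3617, -187) = 1 the prime 3617 does not ramify.
Euler's criterion: (-187)^1808 mod 3617 = 1. Thus (-187|3617) = 1.
Legendre symbol 1 ⇒ 3617 is split.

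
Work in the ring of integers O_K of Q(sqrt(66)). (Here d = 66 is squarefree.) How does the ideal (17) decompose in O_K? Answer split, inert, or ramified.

d = 66 ≡ 2 (mod 4), so O_K = ℤ[√66] and disc(K) = 4d = 264.
Since gcd(17, 264) = 1 the prime 17 does not ramify.
(66/17) = 15^8 mod 17 = 1, giving Legendre symbol 1.
Legendre symbol 1 ⇒ 17 is split.

splits completely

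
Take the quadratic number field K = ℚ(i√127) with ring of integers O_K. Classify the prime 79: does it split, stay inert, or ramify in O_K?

splits completely

-127 mod 4 = 1, hence disc K = -127 and O_K = ℤ[(1+√-127)/2].
Since gcd(79, -127) = 1 the prime 79 does not ramify.
Compute (-127/79) via Euler: 31^((79-1)/2) mod 79 = 1, so (-127/79) = 1.
(-127/79) = 1, so 79 splits.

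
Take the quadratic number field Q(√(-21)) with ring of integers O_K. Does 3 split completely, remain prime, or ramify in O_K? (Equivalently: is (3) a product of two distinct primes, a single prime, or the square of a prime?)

Since -21 ≢ 1 mod 4, the ring of integers is ℤ[√-21] with discriminant 4·(-21) = -84.
disc(K) = -84 = 3·(-28), so p = 3 is ramified.

ramifies in O_K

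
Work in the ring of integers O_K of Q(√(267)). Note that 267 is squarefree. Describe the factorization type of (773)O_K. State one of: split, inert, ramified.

p splits

267 mod 4 = 3, hence disc K = 4·267 = 1068 and O_K = ℤ[√267].
disc(K) = 1068 is not divisible by 773; 773 is unramified.
Compute (267/773) via Euler: 267^((773-1)/2) mod 773 = 1, so (267/773) = 1.
(267/773) = 1, so 773 splits.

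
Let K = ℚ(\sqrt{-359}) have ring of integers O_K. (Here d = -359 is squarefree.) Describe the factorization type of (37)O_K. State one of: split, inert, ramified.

d = -359 ≡ 1 (mod 4), so O_K = ℤ[(1+√-359)/2] and disc(K) = d = -359.
37 ∤ -359, so 37 is unramified.
Legendre symbol by Euler's criterion: (-359/37) ≡ (-359)^18 ≡ 1 (mod 37), i.e. (-359/37) = 1.
Legendre symbol 1 ⇒ 37 is split.

splits completely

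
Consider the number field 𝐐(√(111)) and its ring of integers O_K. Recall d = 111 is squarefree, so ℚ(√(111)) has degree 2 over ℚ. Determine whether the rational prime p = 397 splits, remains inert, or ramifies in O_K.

split

111 mod 4 = 3, hence disc K = 4·111 = 444 and O_K = ℤ[√111].
disc(K) = 444 is not divisible by 397; 397 is unramified.
Legendre symbol by Euler's criterion: (111/397) ≡ 111^198 ≡ 1 (mod 397), i.e. (111/397) = 1.
Legendre symbol 1 ⇒ 397 is split.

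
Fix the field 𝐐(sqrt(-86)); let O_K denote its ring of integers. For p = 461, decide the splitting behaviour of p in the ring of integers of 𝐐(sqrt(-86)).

Since -86 ≢ 1 mod 4, the ring of integers is ℤ[√-86] with discriminant 4·(-86) = -344.
disc(K) = -344 is not divisible by 461; 461 is unramified.
Compute (-86/461) via Euler: 375^((461-1)/2) mod 461 = 460, so (-86/461) = -1.
(-86/461) = -1, so 461 is inert.

inert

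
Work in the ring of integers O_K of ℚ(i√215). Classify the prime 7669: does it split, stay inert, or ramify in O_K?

p splits

d = -215 ≡ 1 (mod 4), so O_K = ℤ[(1+√-215)/2] and disc(K) = d = -215.
disc(K) = -215 is not divisible by 7669; 7669 is unramified.
(-215/7669) = 7454^3834 mod 7669 = 1, giving Legendre symbol 1.
(-215/7669) = 1, so 7669 splits.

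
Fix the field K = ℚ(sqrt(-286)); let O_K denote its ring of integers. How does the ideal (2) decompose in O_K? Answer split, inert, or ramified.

2 is ramified

d = -286 ≡ 2 (mod 4), so O_K = ℤ[√-286] and disc(K) = 4d = -1144.
Ramification test: 2 | -1144. The prime 2 ramifies in K.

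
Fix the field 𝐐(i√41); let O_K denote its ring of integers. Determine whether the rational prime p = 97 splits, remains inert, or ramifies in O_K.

p is inert

Since -41 ≢ 1 mod 4, the ring of integers is ℤ[√-41] with discriminant 4·(-41) = -164.
97 ∤ -164, so 97 is unramified.
Euler's criterion: (-41)^48 mod 97 = 96. Thus (-41|97) = -1.
(-41/97) = -1, so 97 is inert.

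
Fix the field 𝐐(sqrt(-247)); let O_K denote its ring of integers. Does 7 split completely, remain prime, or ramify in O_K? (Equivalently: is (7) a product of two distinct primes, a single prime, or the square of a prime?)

-247 mod 4 = 1, hence disc K = -247 and O_K = ℤ[(1+√-247)/2].
disc(K) = -247 is not divisible by 7; 7 is unramified.
Legendre symbol by Euler's criterion: (-247/7) ≡ (-247)^3 ≡ 6 (mod 7), i.e. (-247/7) = -1.
(-247/7) = -1, so 7 is inert.

7 remains inert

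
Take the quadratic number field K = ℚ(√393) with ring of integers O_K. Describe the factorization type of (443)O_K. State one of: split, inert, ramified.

splits completely

Since 393 ≡ 1 mod 4, the ring of integers is ℤ[(1+√393)/2] with discriminant 393.
disc(K) = 393 is not divisible by 443; 443 is unramified.
Euler's criterion: 393^221 mod 443 = 1. Thus (393|443) = 1.
d is a quadratic residue mod p, hence 443 splits in O_K.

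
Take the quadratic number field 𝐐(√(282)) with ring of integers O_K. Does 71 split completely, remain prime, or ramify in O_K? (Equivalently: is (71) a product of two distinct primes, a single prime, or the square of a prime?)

remains prime (inert)

282 mod 4 = 2, hence disc K = 4·282 = 1128 and O_K = ℤ[√282].
71 ∤ 1128, so 71 is unramified.
(282/71) = 69^35 mod 71 = 70, giving Legendre symbol -1.
(282/71) = -1, so 71 is inert.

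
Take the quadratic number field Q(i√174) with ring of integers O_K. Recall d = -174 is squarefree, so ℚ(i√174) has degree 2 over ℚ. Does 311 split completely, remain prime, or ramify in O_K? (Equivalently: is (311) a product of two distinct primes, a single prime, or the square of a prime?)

Since -174 ≢ 1 mod 4, the ring of integers is ℤ[√-174] with discriminant 4·(-174) = -696.
disc(K) = -696 is not divisible by 311; 311 is unramified.
(-174/311) = 137^155 mod 311 = 1, giving Legendre symbol 1.
(-174/311) = 1, so 311 splits.

311 splits in O_K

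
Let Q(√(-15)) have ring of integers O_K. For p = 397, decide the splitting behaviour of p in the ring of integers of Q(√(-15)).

397 remains inert

Since -15 ≡ 1 mod 4, the ring of integers is ℤ[(1+√-15)/2] with discriminant -15.
Since gcd(397, -15) = 1 the prime 397 does not ramify.
Euler's criterion: (-15)^198 mod 397 = 396. Thus (-15|397) = -1.
(-15/397) = -1, so 397 is inert.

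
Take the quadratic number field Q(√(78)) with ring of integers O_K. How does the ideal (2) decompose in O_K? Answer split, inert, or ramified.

78 mod 4 = 2, hence disc K = 4·78 = 312 and O_K = ℤ[√78].
2 divides disc(K) = 312, so 2 ramifies.

2 is ramified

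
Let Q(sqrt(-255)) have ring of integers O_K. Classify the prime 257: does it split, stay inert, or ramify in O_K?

Since -255 ≡ 1 mod 4, the ring of integers is ℤ[(1+√-255)/2] with discriminant -255.
disc(K) = -255 is not divisible by 257; 257 is unramified.
Compute (-255/257) via Euler: 2^((257-1)/2) mod 257 = 1, so (-255/257) = 1.
(-255/257) = 1, so 257 splits.

p splits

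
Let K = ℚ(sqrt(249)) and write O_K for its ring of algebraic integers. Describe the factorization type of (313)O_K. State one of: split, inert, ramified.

d = 249 ≡ 1 (mod 4), so O_K = ℤ[(1+√249)/2] and disc(K) = d = 249.
Since gcd(313, 249) = 1 the prime 313 does not ramify.
Legendre symbol by Euler's criterion: (249/313) ≡ 249^156 ≡ 1 (mod 313), i.e. (249/313) = 1.
d is a quadratic residue mod p, hence 313 splits in O_K.

splits completely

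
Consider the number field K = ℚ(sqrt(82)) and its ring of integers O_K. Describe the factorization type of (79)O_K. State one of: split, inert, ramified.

p is inert

d = 82 ≡ 2 (mod 4), so O_K = ℤ[√82] and disc(K) = 4d = 328.
Since gcd(79, 328) = 1 the prime 79 does not ramify.
(82/79) = 3^39 mod 79 = 78, giving Legendre symbol -1.
(82/79) = -1, so 79 is inert.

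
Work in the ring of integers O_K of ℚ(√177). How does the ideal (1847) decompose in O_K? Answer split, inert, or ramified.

p splits

177 mod 4 = 1, hence disc K = 177 and O_K = ℤ[(1+√177)/2].
disc(K) = 177 is not divisible by 1847; 1847 is unramified.
Compute (177/1847) via Euler: 177^((1847-1)/2) mod 1847 = 1, so (177/1847) = 1.
(177/1847) = 1, so 1847 splits.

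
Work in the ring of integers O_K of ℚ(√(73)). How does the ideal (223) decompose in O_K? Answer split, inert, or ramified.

73 mod 4 = 1, hence disc K = 73 and O_K = ℤ[(1+√73)/2].
disc(K) = 73 is not divisible by 223; 223 is unramified.
Euler's criterion: 73^111 mod 223 = 1. Thus (73|223) = 1.
d is a quadratic residue mod p, hence 223 splits in O_K.

split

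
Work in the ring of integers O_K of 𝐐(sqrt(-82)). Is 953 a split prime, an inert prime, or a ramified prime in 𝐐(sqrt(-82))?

split

Since -82 ≢ 1 mod 4, the ring of integers is ℤ[√-82] with discriminant 4·(-82) = -328.
disc(K) = -328 is not divisible by 953; 953 is unramified.
Legendre symbol by Euler's criterion: (-82/953) ≡ (-82)^476 ≡ 1 (mod 953), i.e. (-82/953) = 1.
Legendre symbol 1 ⇒ 953 is split.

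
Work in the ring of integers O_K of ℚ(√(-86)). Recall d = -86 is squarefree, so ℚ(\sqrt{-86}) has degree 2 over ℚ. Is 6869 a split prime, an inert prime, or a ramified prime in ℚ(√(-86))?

splits completely

Since -86 ≢ 1 mod 4, the ring of integers is ℤ[√-86] with discriminant 4·(-86) = -344.
disc(K) = -344 is not divisible by 6869; 6869 is unramified.
(-86/6869) = 6783^3434 mod 6869 = 1, giving Legendre symbol 1.
d is a quadratic residue mod p, hence 6869 splits in O_K.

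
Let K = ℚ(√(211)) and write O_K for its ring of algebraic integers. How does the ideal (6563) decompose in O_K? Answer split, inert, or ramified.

p splits

211 mod 4 = 3, hence disc K = 4·211 = 844 and O_K = ℤ[√211].
6563 ∤ 844, so 6563 is unramified.
Legendre symbol by Euler's criterion: (211/6563) ≡ 211^3281 ≡ 1 (mod 6563), i.e. (211/6563) = 1.
(211/6563) = 1, so 6563 splits.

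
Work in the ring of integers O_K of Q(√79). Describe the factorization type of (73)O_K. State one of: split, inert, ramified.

p splits

d = 79 ≡ 3 (mod 4), so O_K = ℤ[√79] and disc(K) = 4d = 316.
73 ∤ 316, so 73 is unramified.
(79/73) = 6^36 mod 73 = 1, giving Legendre symbol 1.
Legendre symbol 1 ⇒ 73 is split.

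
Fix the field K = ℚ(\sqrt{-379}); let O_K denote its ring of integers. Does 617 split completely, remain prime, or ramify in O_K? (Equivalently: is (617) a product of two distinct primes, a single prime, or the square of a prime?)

d = -379 ≡ 1 (mod 4), so O_K = ℤ[(1+√-379)/2] and disc(K) = d = -379.
Since gcd(617, -379) = 1 the prime 617 does not ramify.
Euler's criterion: (-379)^308 mod 617 = 616. Thus (-379|617) = -1.
Legendre symbol -1 ⇒ 617 is inert.

inert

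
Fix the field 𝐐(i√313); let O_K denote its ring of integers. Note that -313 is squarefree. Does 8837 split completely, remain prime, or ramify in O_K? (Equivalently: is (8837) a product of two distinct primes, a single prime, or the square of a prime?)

p is inert

d = -313 ≡ 3 (mod 4), so O_K = ℤ[√-313] and disc(K) = 4d = -1252.
disc(K) = -1252 is not divisible by 8837; 8837 is unramified.
Euler's criterion: (-313)^4418 mod 8837 = 8836. Thus (-313|8837) = -1.
Legendre symbol -1 ⇒ 8837 is inert.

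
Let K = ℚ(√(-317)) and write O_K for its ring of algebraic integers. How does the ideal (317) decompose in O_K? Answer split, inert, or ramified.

ramified

d = -317 ≡ 3 (mod 4), so O_K = ℤ[√-317] and disc(K) = 4d = -1268.
Ramification test: 317 | -1268. The prime 317 ramifies in K.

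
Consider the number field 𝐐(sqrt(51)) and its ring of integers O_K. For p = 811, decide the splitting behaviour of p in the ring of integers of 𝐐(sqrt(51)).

p splits

51 mod 4 = 3, hence disc K = 4·51 = 204 and O_K = ℤ[√51].
disc(K) = 204 is not divisible by 811; 811 is unramified.
Legendre symbol by Euler's criterion: (51/811) ≡ 51^405 ≡ 1 (mod 811), i.e. (51/811) = 1.
Legendre symbol 1 ⇒ 811 is split.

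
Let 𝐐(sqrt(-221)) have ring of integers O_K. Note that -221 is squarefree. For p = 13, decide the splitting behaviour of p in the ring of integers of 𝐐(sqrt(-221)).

d = -221 ≡ 3 (mod 4), so O_K = ℤ[√-221] and disc(K) = 4d = -884.
13 divides disc(K) = -884, so 13 ramifies.

p ramifies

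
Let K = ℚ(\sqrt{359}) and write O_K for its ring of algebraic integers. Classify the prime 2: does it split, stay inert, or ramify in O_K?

p ramifies

Since 359 ≢ 1 mod 4, the ring of integers is ℤ[√359] with discriminant 4·359 = 1436.
2 divides disc(K) = 1436, so 2 ramifies.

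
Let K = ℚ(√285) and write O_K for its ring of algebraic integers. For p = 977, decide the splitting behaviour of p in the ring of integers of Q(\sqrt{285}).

d = 285 ≡ 1 (mod 4), so O_K = ℤ[(1+√285)/2] and disc(K) = d = 285.
Since gcd(977, 285) = 1 the prime 977 does not ramify.
Legendre symbol by Euler's criterion: (285/977) ≡ 285^488 ≡ 976 (mod 977), i.e. (285/977) = -1.
(285/977) = -1, so 977 is inert.

977 remains inert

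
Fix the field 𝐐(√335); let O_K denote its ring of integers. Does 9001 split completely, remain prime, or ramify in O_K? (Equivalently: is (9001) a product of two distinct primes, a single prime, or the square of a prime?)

Since 335 ≢ 1 mod 4, the ring of integers is ℤ[√335] with discriminant 4·335 = 1340.
disc(K) = 1340 is not divisible by 9001; 9001 is unramified.
Euler's criterion: 335^4500 mod 9001 = 1. Thus (335|9001) = 1.
Legendre symbol 1 ⇒ 9001 is split.

split — (9001) = 𝔭₁𝔭₂ with 𝔭₁ ≠ 𝔭₂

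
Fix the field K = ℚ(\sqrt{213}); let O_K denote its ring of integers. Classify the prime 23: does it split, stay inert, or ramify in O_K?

213 mod 4 = 1, hence disc K = 213 and O_K = ℤ[(1+√213)/2].
Since gcd(23, 213) = 1 the prime 23 does not ramify.
Compute (213/23) via Euler: 6^((23-1)/2) mod 23 = 1, so (213/23) = 1.
d is a quadratic residue mod p, hence 23 splits in O_K.

split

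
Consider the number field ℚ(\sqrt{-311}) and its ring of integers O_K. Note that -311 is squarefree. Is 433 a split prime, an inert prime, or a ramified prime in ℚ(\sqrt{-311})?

p is inert

d = -311 ≡ 1 (mod 4), so O_K = ℤ[(1+√-311)/2] and disc(K) = d = -311.
Since gcd(433, -311) = 1 the prime 433 does not ramify.
Euler's criterion: (-311)^216 mod 433 = 432. Thus (-311|433) = -1.
d is a non-residue mod p, hence 433 remains inert in O_K.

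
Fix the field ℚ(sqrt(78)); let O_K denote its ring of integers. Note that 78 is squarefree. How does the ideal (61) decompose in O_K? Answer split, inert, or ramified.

inert

Since 78 ≢ 1 mod 4, the ring of integers is ℤ[√78] with discriminant 4·78 = 312.
61 ∤ 312, so 61 is unramified.
Legendre symbol by Euler's criterion: (78/61) ≡ 78^30 ≡ 60 (mod 61), i.e. (78/61) = -1.
d is a non-residue mod p, hence 61 remains inert in O_K.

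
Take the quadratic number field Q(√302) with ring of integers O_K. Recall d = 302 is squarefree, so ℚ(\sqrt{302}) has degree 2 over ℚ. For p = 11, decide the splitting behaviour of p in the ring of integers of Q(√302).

302 mod 4 = 2, hence disc K = 4·302 = 1208 and O_K = ℤ[√302].
11 ∤ 1208, so 11 is unramified.
Compute (302/11) via Euler: 5^((11-1)/2) mod 11 = 1, so (302/11) = 1.
d is a quadratic residue mod p, hence 11 splits in O_K.

11 splits in O_K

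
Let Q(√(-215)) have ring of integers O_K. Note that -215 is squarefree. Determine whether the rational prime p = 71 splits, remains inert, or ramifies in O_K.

Since -215 ≡ 1 mod 4, the ring of integers is ℤ[(1+√-215)/2] with discriminant -215.
71 ∤ -215, so 71 is unramified.
(-215/71) = 69^35 mod 71 = 70, giving Legendre symbol -1.
Legendre symbol -1 ⇒ 71 is inert.

inert — (71) stays prime in O_K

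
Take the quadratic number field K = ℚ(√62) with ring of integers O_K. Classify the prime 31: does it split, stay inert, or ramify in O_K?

d = 62 ≡ 2 (mod 4), so O_K = ℤ[√62] and disc(K) = 4d = 248.
31 divides disc(K) = 248, so 31 ramifies.

ramifies in O_K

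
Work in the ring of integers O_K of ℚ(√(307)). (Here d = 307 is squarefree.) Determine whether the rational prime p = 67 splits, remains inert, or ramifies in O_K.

splits completely

Since 307 ≢ 1 mod 4, the ring of integers is ℤ[√307] with discriminant 4·307 = 1228.
Since gcd(67, 1228) = 1 the prime 67 does not ramify.
Compute (307/67) via Euler: 39^((67-1)/2) mod 67 = 1, so (307/67) = 1.
(307/67) = 1, so 67 splits.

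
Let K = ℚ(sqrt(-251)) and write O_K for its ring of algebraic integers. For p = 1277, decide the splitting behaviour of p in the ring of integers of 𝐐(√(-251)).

splits completely

d = -251 ≡ 1 (mod 4), so O_K = ℤ[(1+√-251)/2] and disc(K) = d = -251.
disc(K) = -251 is not divisible by 1277; 1277 is unramified.
(-251/1277) = 1026^638 mod 1277 = 1, giving Legendre symbol 1.
d is a quadratic residue mod p, hence 1277 splits in O_K.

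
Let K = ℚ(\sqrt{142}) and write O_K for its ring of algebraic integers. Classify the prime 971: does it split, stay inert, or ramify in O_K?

p splits

Since 142 ≢ 1 mod 4, the ring of integers is ℤ[√142] with discriminant 4·142 = 568.
Since gcd(971, 568) = 1 the prime 971 does not ramify.
Euler's criterion: 142^485 mod 971 = 1. Thus (142|971) = 1.
d is a quadratic residue mod p, hence 971 splits in O_K.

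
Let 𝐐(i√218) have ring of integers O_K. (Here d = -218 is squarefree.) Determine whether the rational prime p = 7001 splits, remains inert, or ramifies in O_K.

d = -218 ≡ 2 (mod 4), so O_K = ℤ[√-218] and disc(K) = 4d = -872.
disc(K) = -872 is not divisible by 7001; 7001 is unramified.
Compute (-218/7001) via Euler: 6783^((7001-1)/2) mod 7001 = 1, so (-218/7001) = 1.
(-218/7001) = 1, so 7001 splits.

7001 splits in O_K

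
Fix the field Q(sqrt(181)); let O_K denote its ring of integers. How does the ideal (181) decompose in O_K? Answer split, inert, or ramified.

ramified

d = 181 ≡ 1 (mod 4), so O_K = ℤ[(1+√181)/2] and disc(K) = d = 181.
181 divides disc(K) = 181, so 181 ramifies.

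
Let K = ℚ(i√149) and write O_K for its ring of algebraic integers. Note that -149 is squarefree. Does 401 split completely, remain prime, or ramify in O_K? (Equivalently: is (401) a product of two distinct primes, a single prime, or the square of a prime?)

d = -149 ≡ 3 (mod 4), so O_K = ℤ[√-149] and disc(K) = 4d = -596.
Since gcd(401, -596) = 1 the prime 401 does not ramify.
Compute (-149/401) via Euler: 252^((401-1)/2) mod 401 = 1, so (-149/401) = 1.
d is a quadratic residue mod p, hence 401 splits in O_K.

401 splits in O_K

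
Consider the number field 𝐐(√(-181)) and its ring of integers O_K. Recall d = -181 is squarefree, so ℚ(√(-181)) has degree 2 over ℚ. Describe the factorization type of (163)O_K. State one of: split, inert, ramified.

p splits

-181 mod 4 = 3, hence disc K = 4·(-181) = -724 and O_K = ℤ[√-181].
Since gcd(163, -724) = 1 the prime 163 does not ramify.
(-181/163) = 145^81 mod 163 = 1, giving Legendre symbol 1.
(-181/163) = 1, so 163 splits.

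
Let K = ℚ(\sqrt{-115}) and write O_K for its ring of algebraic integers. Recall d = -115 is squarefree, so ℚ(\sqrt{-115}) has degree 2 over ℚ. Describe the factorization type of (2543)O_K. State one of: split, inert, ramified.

inert

d = -115 ≡ 1 (mod 4), so O_K = ℤ[(1+√-115)/2] and disc(K) = d = -115.
2543 ∤ -115, so 2543 is unramified.
Euler's criterion: (-115)^1271 mod 2543 = 2542. Thus (-115|2543) = -1.
(-115/2543) = -1, so 2543 is inert.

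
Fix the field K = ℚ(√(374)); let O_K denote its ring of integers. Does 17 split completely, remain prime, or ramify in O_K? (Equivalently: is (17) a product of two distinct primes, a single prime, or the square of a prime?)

Since 374 ≢ 1 mod 4, the ring of integers is ℤ[√374] with discriminant 4·374 = 1496.
disc(K) = 1496 = 17·88, so p = 17 is ramified.

ramified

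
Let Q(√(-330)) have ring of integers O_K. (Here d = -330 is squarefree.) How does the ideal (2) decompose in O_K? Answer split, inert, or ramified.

ramified — (2) = 𝔭²

d = -330 ≡ 2 (mod 4), so O_K = ℤ[√-330] and disc(K) = 4d = -1320.
Ramification test: 2 | -1320. The prime 2 ramifies in K.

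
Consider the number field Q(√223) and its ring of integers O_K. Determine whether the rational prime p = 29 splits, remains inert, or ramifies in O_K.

p splits

Since 223 ≢ 1 mod 4, the ring of integers is ℤ[√223] with discriminant 4·223 = 892.
disc(K) = 892 is not divisible by 29; 29 is unramified.
Legendre symbol by Euler's criterion: (223/29) ≡ 223^14 ≡ 1 (mod 29), i.e. (223/29) = 1.
d is a quadratic residue mod p, hence 29 splits in O_K.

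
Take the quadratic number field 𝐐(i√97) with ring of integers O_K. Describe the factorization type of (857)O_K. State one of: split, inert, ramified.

d = -97 ≡ 3 (mod 4), so O_K = ℤ[√-97] and disc(K) = 4d = -388.
disc(K) = -388 is not divisible by 857; 857 is unramified.
Euler's criterion: (-97)^428 mod 857 = 1. Thus (-97|857) = 1.
d is a quadratic residue mod p, hence 857 splits in O_K.

split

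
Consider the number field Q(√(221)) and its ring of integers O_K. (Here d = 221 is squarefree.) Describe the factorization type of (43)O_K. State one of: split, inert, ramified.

Since 221 ≡ 1 mod 4, the ring of integers is ℤ[(1+√221)/2] with discriminant 221.
43 ∤ 221, so 43 is unramified.
Legendre symbol by Euler's criterion: (221/43) ≡ 221^21 ≡ 1 (mod 43), i.e. (221/43) = 1.
d is a quadratic residue mod p, hence 43 splits in O_K.

p splits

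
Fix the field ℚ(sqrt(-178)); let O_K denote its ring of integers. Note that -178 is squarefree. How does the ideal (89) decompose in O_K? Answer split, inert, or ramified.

ramifies in O_K

-178 mod 4 = 2, hence disc K = 4·(-178) = -712 and O_K = ℤ[√-178].
Ramification test: 89 | -712. The prime 89 ramifies in K.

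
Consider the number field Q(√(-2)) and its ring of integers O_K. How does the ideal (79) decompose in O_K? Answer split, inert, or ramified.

Since -2 ≢ 1 mod 4, the ring of integers is ℤ[√-2] with discriminant 4·(-2) = -8.
79 ∤ -8, so 79 is unramified.
Euler's criterion: (-2)^39 mod 79 = 78. Thus (-2|79) = -1.
d is a non-residue mod p, hence 79 remains inert in O_K.

p is inert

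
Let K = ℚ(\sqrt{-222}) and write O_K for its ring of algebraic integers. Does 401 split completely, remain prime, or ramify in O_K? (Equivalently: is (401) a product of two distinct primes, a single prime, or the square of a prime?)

d = -222 ≡ 2 (mod 4), so O_K = ℤ[√-222] and disc(K) = 4d = -888.
disc(K) = -888 is not divisible by 401; 401 is unramified.
Compute (-222/401) via Euler: 179^((401-1)/2) mod 401 = 1, so (-222/401) = 1.
d is a quadratic residue mod p, hence 401 splits in O_K.

split — (401) = 𝔭₁𝔭₂ with 𝔭₁ ≠ 𝔭₂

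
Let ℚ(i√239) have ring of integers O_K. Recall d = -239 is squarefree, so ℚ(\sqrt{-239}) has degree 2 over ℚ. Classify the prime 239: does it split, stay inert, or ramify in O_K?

ramifies in O_K

-239 mod 4 = 1, hence disc K = -239 and O_K = ℤ[(1+√-239)/2].
Ramification test: 239 | -239. The prime 239 ramifies in K.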